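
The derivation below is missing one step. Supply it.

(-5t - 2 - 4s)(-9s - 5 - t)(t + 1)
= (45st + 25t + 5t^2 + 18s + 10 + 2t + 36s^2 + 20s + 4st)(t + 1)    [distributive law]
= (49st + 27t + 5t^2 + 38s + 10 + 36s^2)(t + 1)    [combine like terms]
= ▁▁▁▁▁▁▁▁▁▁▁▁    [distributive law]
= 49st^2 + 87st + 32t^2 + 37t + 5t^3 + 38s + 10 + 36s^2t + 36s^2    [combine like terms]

After distributive law, the bracketed line is:

49st^2 + 49st + 27t^2 + 27t + 5t^3 + 5t^2 + 38st + 38s + 10t + 10 + 36s^2t + 36s^2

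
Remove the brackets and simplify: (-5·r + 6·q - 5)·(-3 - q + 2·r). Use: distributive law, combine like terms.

5·r + 17·q·r - 10·r² - 13·q - 6·q² + 15

(-5·r + 6·q - 5)·(-3 - q + 2·r)
= 15·r + 5·q·r - 10·r² - 18·q - 6·q² + 12·q·r + 15 + 5·q - 10·r    [distributive law]
= 5·r + 17·q·r - 10·r² - 13·q - 6·q² + 15    [combine like terms]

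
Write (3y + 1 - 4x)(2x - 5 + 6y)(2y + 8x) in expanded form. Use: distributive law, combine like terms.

(3y + 1 - 4x)(2x - 5 + 6y)(2y + 8x)
= (6xy - 15y + 18y^2 + 2x - 5 + 6y - 8x^2 + 20x - 24xy)(2y + 8x)    [distributive law]
= (-18xy - 9y + 18y^2 + 22x - 5 - 8x^2)(2y + 8x)    [combine like terms]
= -36xy^2 - 144x^2y - 18y^2 - 72xy + 36y^3 + 144xy^2 + 44xy + 176x^2 - 10y - 40x - 16x^2y - 64x^3    [distributive law]
= 108xy^2 - 160x^2y - 18y^2 - 28xy + 36y^3 + 176x^2 - 10y - 40x - 64x^3    [combine like terms]

108xy^2 - 160x^2y - 18y^2 - 28xy + 36y^3 + 176x^2 - 10y - 40x - 64x^3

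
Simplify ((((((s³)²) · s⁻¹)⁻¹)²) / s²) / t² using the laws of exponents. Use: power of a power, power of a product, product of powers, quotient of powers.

s⁻¹²·t⁻²

((((((s³)²) · s⁻¹)⁻¹)²) / s²) / t²
= (((((s³)²) · s⁻¹)⁻²) / s²) / t²    [power of a power]
= (((((s³)²)⁻²) · ((s⁻¹)⁻²)) / s²) / t²    [power of a product]
= ((((s³)⁻⁴) · ((s⁻¹)⁻²)) / s²) / t²    [power of a power]
= ((s⁻¹² · ((s⁻¹)⁻²)) / s²) / t²    [power of a power]
= ((s⁻¹² · s²) / s²) / t²    [power of a power]
= (s⁻¹⁰ / s²) / t²    [product of powers]
= s⁻¹² / t²    [quotient of powers]
= s⁻¹²·t⁻²    [quotient of powers]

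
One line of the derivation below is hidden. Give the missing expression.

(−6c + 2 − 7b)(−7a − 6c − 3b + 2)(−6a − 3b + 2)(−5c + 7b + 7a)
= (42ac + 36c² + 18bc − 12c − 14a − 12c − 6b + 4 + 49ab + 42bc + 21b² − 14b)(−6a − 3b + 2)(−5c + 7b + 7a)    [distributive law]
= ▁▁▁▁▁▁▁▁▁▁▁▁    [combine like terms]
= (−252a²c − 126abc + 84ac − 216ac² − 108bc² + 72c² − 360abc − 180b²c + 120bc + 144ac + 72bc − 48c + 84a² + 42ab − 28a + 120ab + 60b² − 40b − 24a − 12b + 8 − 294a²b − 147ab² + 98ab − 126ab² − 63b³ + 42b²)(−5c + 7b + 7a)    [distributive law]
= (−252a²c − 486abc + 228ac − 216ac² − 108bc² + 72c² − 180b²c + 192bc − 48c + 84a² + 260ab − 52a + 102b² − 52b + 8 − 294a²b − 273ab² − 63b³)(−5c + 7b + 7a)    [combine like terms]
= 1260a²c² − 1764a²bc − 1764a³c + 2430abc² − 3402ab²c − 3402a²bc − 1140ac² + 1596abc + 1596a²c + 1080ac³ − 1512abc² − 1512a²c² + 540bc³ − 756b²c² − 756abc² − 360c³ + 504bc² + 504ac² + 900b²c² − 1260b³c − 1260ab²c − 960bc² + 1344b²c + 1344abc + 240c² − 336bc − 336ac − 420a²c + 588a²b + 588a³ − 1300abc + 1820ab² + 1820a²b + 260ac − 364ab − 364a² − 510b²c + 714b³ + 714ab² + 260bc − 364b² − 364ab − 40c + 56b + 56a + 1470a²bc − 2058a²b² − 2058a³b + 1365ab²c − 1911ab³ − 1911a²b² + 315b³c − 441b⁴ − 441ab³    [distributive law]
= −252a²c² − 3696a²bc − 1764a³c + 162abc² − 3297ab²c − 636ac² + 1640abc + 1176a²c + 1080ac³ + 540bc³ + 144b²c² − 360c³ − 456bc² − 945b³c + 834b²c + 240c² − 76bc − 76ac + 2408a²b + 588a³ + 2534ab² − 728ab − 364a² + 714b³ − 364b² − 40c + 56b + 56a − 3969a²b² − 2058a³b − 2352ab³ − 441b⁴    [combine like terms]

After combine like terms, the bracketed line is:

(42ac + 36c² + 60bc − 24c − 14a − 20b + 4 + 49ab + 21b²)(−6a − 3b + 2)(−5c + 7b + 7a)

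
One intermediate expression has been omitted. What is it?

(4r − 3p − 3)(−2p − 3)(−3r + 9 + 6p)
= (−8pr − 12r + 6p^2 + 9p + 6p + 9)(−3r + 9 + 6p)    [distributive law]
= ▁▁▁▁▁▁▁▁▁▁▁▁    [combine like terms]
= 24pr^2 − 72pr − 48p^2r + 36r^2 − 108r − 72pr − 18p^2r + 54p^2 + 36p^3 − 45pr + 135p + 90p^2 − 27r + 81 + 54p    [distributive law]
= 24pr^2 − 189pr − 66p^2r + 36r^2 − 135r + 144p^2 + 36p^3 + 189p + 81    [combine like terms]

Applying combine like terms to the line above:

(−8pr − 12r + 6p^2 + 15p + 9)(−3r + 9 + 6p)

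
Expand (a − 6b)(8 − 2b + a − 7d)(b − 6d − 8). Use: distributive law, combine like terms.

72ab + 8ad − 64a − 8ab^2 + 41abd + a^2b − 6a^2d − 8a^2 + 42ad^2 − 144b^2 − 48bd + 384b + 12b^3 − 30b^2d − 252bd^2

(a − 6b)(8 − 2b + a − 7d)(b − 6d − 8)
= (8a − 2ab + a^2 − 7ad − 48b + 12b^2 − 6ab + 42bd)(b − 6d − 8)    [distributive law]
= (8a − 8ab + a^2 − 7ad − 48b + 12b^2 + 42bd)(b − 6d − 8)    [combine like terms]
= 8ab − 48ad − 64a − 8ab^2 + 48abd + 64ab + a^2b − 6a^2d − 8a^2 − 7abd + 42ad^2 + 56ad − 48b^2 + 288bd + 384b + 12b^3 − 72b^2d − 96b^2 + 42b^2d − 252bd^2 − 336bd    [distributive law]
= 72ab + 8ad − 64a − 8ab^2 + 41abd + a^2b − 6a^2d − 8a^2 + 42ad^2 − 144b^2 − 48bd + 384b + 12b^3 − 30b^2d − 252bd^2    [combine like terms]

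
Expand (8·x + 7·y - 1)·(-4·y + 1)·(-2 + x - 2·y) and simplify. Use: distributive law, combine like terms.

59·x·y - 32·x^2·y + 36·x·y^2 - 17·x + 8·x^2 + 34·y^2 + 56·y^3 - 20·y + 2

(8·x + 7·y - 1)·(-4·y + 1)·(-2 + x - 2·y)
= (-32·x·y + 8·x - 28·y^2 + 7·y + 4·y - 1)·(-2 + x - 2·y)    [distributive law]
= (-32·x·y + 8·x - 28·y^2 + 11·y - 1)·(-2 + x - 2·y)    [combine like terms]
= 64·x·y - 32·x^2·y + 64·x·y^2 - 16·x + 8·x^2 - 16·x·y + 56·y^2 - 28·x·y^2 + 56·y^3 - 22·y + 11·x·y - 22·y^2 + 2 - x + 2·y    [distributive law]
= 59·x·y - 32·x^2·y + 36·x·y^2 - 17·x + 8·x^2 + 34·y^2 + 56·y^3 - 20·y + 2    [combine like terms]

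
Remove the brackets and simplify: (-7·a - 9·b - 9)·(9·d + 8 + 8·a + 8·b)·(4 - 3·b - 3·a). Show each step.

(-7·a - 9·b - 9)·(9·d + 8 + 8·a + 8·b)·(4 - 3·b - 3·a)
= (-63·a·d - 56·a - 56·a^2 - 56·a·b - 81·b·d - 72·b - 72·a·b - 72·b^2 - 81·d - 72 - 72·a - 72·b)·(4 - 3·b - 3·a)    [distributive law]
= (-63·a·d - 128·a - 56·a^2 - 128·a·b - 81·b·d - 144·b - 72·b^2 - 81·d - 72)·(4 - 3·b - 3·a)    [combine like terms]
= -252·a·d + 189·a·b·d + 189·a^2·d - 512·a + 384·a·b + 384·a^2 - 224·a^2 + 168·a^2·b + 168·a^3 - 512·a·b + 384·a·b^2 + 384·a^2·b - 324·b·d + 243·b^2·d + 243·a·b·d - 576·b + 432·b^2 + 432·a·b - 288·b^2 + 216·b^3 + 216·a·b^2 - 324·d + 243·b·d + 243·a·d - 288 + 216·b + 216·a    [distributive law]
= -9·a·d + 432·a·b·d + 189·a^2·d - 296·a + 304·a·b + 160·a^2 + 552·a^2·b + 168·a^3 + 600·a·b^2 - 81·b·d + 243·b^2·d - 360·b + 144·b^2 + 216·b^3 - 324·d - 288    [combine like terms]

-9·a·d + 432·a·b·d + 189·a^2·d - 296·a + 304·a·b + 160·a^2 + 552·a^2·b + 168·a^3 + 600·a·b^2 - 81·b·d + 243·b^2·d - 360·b + 144·b^2 + 216·b^3 - 324·d - 288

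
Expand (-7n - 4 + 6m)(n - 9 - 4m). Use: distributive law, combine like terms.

-7n^2 + 59n + 34mn + 36 - 38m - 24m^2

(-7n - 4 + 6m)(n - 9 - 4m)
= -7n^2 + 63n + 28mn - 4n + 36 + 16m + 6mn - 54m - 24m^2    [distributive law]
= -7n^2 + 59n + 34mn + 36 - 38m - 24m^2    [combine like terms]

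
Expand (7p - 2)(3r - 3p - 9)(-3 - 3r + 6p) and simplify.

(7p - 2)(3r - 3p - 9)(-3 - 3r + 6p)
= (21pr - 21p^2 - 63p - 6r + 6p + 18)(-3 - 3r + 6p)    [distributive law]
= (21pr - 21p^2 - 57p - 6r + 18)(-3 - 3r + 6p)    [combine like terms]
= -63pr - 63pr^2 + 126p^2r + 63p^2 + 63p^2r - 126p^3 + 171p + 171pr - 342p^2 + 18r + 18r^2 - 36pr - 54 - 54r + 108p    [distributive law]
= 72pr - 63pr^2 + 189p^2r - 279p^2 - 126p^3 + 279p - 36r + 18r^2 - 54    [combine like terms]

72pr - 63pr^2 + 189p^2r - 279p^2 - 126p^3 + 279p - 36r + 18r^2 - 54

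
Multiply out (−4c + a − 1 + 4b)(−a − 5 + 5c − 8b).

9ac + 15c − 20c² + 52bc − a² − 4a − 12ab + 5 − 12b − 32b²

(−4c + a − 1 + 4b)(−a − 5 + 5c − 8b)
= 4ac + 20c − 20c² + 32bc − a² − 5a + 5ac − 8ab + a + 5 − 5c + 8b − 4ab − 20b + 20bc − 32b²    [distributive law]
= 9ac + 15c − 20c² + 52bc − a² − 4a − 12ab + 5 − 12b − 32b²    [combine like terms]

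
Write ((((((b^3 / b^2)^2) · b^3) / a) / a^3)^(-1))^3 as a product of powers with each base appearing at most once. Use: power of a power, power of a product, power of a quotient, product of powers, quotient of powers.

((((((b^3 / b^2)^2) · b^3) / a) / a^3)^(-1))^3
= (((((b^3 / b^2)^2) · b^3) / a) / a^3)^(-3)    [power of a power]
= (((((b^3 / b^2)^2) · b^3) / a)^(-3)) / ((a^3)^(-3))    [power of a quotient]
= (((((b^3 / b^2)^2) · b^3)^(-3)) / (a^(-3))) / ((a^3)^(-3))    [power of a quotient]
= (((((b^3 / b^2)^2)^(-3)) · ((b^3)^(-3))) / (a^(-3))) / ((a^3)^(-3))    [power of a product]
= ((((b^3 / b^2)^(-6)) · ((b^3)^(-3))) / (a^(-3))) / ((a^3)^(-3))    [power of a power]
= (((((b^3)^(-6)) / ((b^2)^(-6))) · ((b^3)^(-3))) / (a^(-3))) / ((a^3)^(-3))    [power of a quotient]
= (((b^(-18) / ((b^2)^(-6))) · ((b^3)^(-3))) / (a^(-3))) / ((a^3)^(-3))    [power of a power]
= (((b^(-18) / b^(-12)) · ((b^3)^(-3))) / (a^(-3))) / ((a^3)^(-3))    [power of a power]
= ((b^(-6) · ((b^3)^(-3))) / (a^(-3))) / ((a^3)^(-3))    [quotient of powers]
= ((b^(-6) · b^(-9)) / (a^(-3))) / ((a^3)^(-3))    [power of a power]
= (b^(-15) / (a^(-3))) / ((a^3)^(-3))    [product of powers]
= (b^(-15) / a^(-3)) / a^(-9)    [power of a power]
= a^12b^(-15)    [quotient of powers; product of powers]

a^12b^(-15)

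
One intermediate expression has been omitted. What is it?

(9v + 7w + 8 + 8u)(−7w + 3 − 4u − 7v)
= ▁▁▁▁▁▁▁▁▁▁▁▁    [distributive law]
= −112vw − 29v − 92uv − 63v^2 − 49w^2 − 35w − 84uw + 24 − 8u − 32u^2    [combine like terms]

After distributive law, the bracketed line is:

−63vw + 27v − 36uv − 63v^2 − 49w^2 + 21w − 28uw − 49vw − 56w + 24 − 32u − 56v − 56uw + 24u − 32u^2 − 56uv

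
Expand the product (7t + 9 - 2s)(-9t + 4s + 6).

-63t^2 + 46st - 39t + 24s + 54 - 8s^2

(7t + 9 - 2s)(-9t + 4s + 6)
= -63t^2 + 28st + 42t - 81t + 36s + 54 + 18st - 8s^2 - 12s    [distributive law]
= -63t^2 + 46st - 39t + 24s + 54 - 8s^2    [combine like terms]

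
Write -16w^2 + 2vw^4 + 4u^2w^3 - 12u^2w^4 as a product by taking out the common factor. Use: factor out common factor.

2w^2(-8 + vw^2 + 2u^2w - 6u^2w^2)

-16w^2 + 2vw^4 + 4u^2w^3 - 12u^2w^4
= 2(-8w^2 + vw^4 + 2u^2w^3 - 6u^2w^4)    [factor out 2]
= 2w^2(-8 + vw^2 + 2u^2w - 6u^2w^2)    [factor out w^2]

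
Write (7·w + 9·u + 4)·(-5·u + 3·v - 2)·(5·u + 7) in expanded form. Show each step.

(7·w + 9·u + 4)·(-5·u + 3·v - 2)·(5·u + 7)
= (-35·u·w + 21·v·w - 14·w - 45·u^2 + 27·u·v - 18·u - 20·u + 12·v - 8)·(5·u + 7)    [distributive law]
= (-35·u·w + 21·v·w - 14·w - 45·u^2 + 27·u·v - 38·u + 12·v - 8)·(5·u + 7)    [combine like terms]
= -175·u^2·w - 245·u·w + 105·u·v·w + 147·v·w - 70·u·w - 98·w - 225·u^3 - 315·u^2 + 135·u^2·v + 189·u·v - 190·u^2 - 266·u + 60·u·v + 84·v - 40·u - 56    [distributive law]
= -175·u^2·w - 315·u·w + 105·u·v·w + 147·v·w - 98·w - 225·u^3 - 505·u^2 + 135·u^2·v + 249·u·v - 306·u + 84·v - 56    [combine like terms]

-175·u^2·w - 315·u·w + 105·u·v·w + 147·v·w - 98·w - 225·u^3 - 505·u^2 + 135·u^2·v + 249·u·v - 306·u + 84·v - 56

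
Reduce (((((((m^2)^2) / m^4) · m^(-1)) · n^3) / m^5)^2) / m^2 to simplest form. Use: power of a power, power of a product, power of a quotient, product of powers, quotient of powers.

(((((((m^2)^2) / m^4) · m^(-1)) · n^3) / m^5)^2) / m^2
= (((((((m^2)^2) / m^4) · m^(-1)) · n^3)^2) / ((m^5)^2)) / m^2    [power of a quotient]
= (((((((m^2)^2) / m^4) · m^(-1))^2) · ((n^3)^2)) / ((m^5)^2)) / m^2    [power of a product]
= (((((((m^2)^2) / m^4)^2) · ((m^(-1))^2)) · ((n^3)^2)) / ((m^5)^2)) / m^2    [power of a product]
= (((((((m^2)^2)^2) / ((m^4)^2)) · ((m^(-1))^2)) · ((n^3)^2)) / ((m^5)^2)) / m^2    [power of a quotient]
= ((((((m^2)^4) / ((m^4)^2)) · ((m^(-1))^2)) · ((n^3)^2)) / ((m^5)^2)) / m^2    [power of a power]
= ((((m^8 / ((m^4)^2)) · ((m^(-1))^2)) · ((n^3)^2)) / ((m^5)^2)) / m^2    [power of a power]
= ((((m^8 / m^8) · ((m^(-1))^2)) · ((n^3)^2)) / ((m^5)^2)) / m^2    [power of a power]
= (((m^0 · ((m^(-1))^2)) · ((n^3)^2)) / ((m^5)^2)) / m^2    [quotient of powers]
= (((m^0 · m^(-2)) · ((n^3)^2)) / ((m^5)^2)) / m^2    [power of a power]
= ((m^(-2) · ((n^3)^2)) / ((m^5)^2)) / m^2    [product of powers]
= ((m^(-2) · n^6) / ((m^5)^2)) / m^2    [power of a power]
= ((m^(-2) · n^6) / m^10) / m^2    [power of a power]
= m^(-14)n^6    [quotient of powers; product of powers]

m^(-14)n^6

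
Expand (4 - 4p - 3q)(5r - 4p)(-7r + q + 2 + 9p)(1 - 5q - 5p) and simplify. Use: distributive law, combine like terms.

-140r² + 805qr² + 840pr² - 210qr + 35q²r - 1449pqr + 40r + 52pr - 1552p²r + 168pq - 28pq² + 644p²q - 32p + 48p² + 704p³ - 1225pqr² - 700p²r² + 1270pq²r + 2655p²qr + 1460p³r - 680p²q² - 1340p³q - 720p⁴ - 525q²r² + 75q³r - 60pq³

(4 - 4p - 3q)(5r - 4p)(-7r + q + 2 + 9p)(1 - 5q - 5p)
= (20r - 16p - 20pr + 16p² - 15qr + 12pq)(-7r + q + 2 + 9p)(1 - 5q - 5p)    [distributive law]
= (-140r² + 20qr + 40r + 180pr + 112pr - 16pq - 32p - 144p² + 140pr² - 20pqr - 40pr - 180p²r - 112p²r + 16p²q + 32p² + 144p³ + 105qr² - 15q²r - 30qr - 135pqr - 84pqr + 12pq² + 24pq + 108p²q)(1 - 5q - 5p)    [distributive law]
= (-140r² - 10qr + 40r + 252pr + 8pq - 32p - 112p² + 140pr² - 239pqr - 292p²r + 124p²q + 144p³ + 105qr² - 15q²r + 12pq²)(1 - 5q - 5p)    [combine like terms]
= -140r² + 700qr² + 700pr² - 10qr + 50q²r + 50pqr + 40r - 200qr - 200pr + 252pr - 1260pqr - 1260p²r + 8pq - 40pq² - 40p²q - 32p + 160pq + 160p² - 112p² + 560p²q + 560p³ + 140pr² - 700pqr² - 700p²r² - 239pqr + 1195pq²r + 1195p²qr - 292p²r + 1460p²qr + 1460p³r + 124p²q - 620p²q² - 620p³q + 144p³ - 720p³q - 720p⁴ + 105qr² - 525q²r² - 525pqr² - 15q²r + 75q³r + 75pq²r + 12pq² - 60pq³ - 60p²q²    [distributive law]
= -140r² + 805qr² + 840pr² - 210qr + 35q²r - 1449pqr + 40r + 52pr - 1552p²r + 168pq - 28pq² + 644p²q - 32p + 48p² + 704p³ - 1225pqr² - 700p²r² + 1270pq²r + 2655p²qr + 1460p³r - 680p²q² - 1340p³q - 720p⁴ - 525q²r² + 75q³r - 60pq³    [combine like terms]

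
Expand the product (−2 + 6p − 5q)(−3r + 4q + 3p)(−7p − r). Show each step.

(−2 + 6p − 5q)(−3r + 4q + 3p)(−7p − r)
= (6r − 8q − 6p − 18pr + 24pq + 18p^2 + 15qr − 20q^2 − 15pq)(−7p − r)    [distributive law]
= (6r − 8q − 6p − 18pr + 9pq + 18p^2 + 15qr − 20q^2)(−7p − r)    [combine like terms]
= −42pr − 6r^2 + 56pq + 8qr + 42p^2 + 6pr + 126p^2r + 18pr^2 − 63p^2q − 9pqr − 126p^3 − 18p^2r − 105pqr − 15qr^2 + 140pq^2 + 20q^2r    [distributive law]
= −36pr − 6r^2 + 56pq + 8qr + 42p^2 + 108p^2r + 18pr^2 − 63p^2q − 114pqr − 126p^3 − 15qr^2 + 140pq^2 + 20q^2r    [combine like terms]

−36pr − 6r^2 + 56pq + 8qr + 42p^2 + 108p^2r + 18pr^2 − 63p^2q − 114pqr − 126p^3 − 15qr^2 + 140pq^2 + 20q^2r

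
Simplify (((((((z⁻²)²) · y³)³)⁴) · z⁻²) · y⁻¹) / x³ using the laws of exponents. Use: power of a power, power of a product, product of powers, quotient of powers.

x⁻³·y³⁵·z⁻⁵⁰

(((((((z⁻²)²) · y³)³)⁴) · z⁻²) · y⁻¹) / x³
= ((((((z⁻²)²) · y³)¹²) · z⁻²) · y⁻¹) / x³    [power of a power]
= ((((((z⁻²)²)¹²) · ((y³)¹²)) · z⁻²) · y⁻¹) / x³    [power of a product]
= (((((z⁻²)²⁴) · ((y³)¹²)) · z⁻²) · y⁻¹) / x³    [power of a power]
= (((z⁻⁴⁸ · ((y³)¹²)) · z⁻²) · y⁻¹) / x³    [power of a power]
= (((z⁻⁴⁸ · y³⁶) · z⁻²) · y⁻¹) / x³    [power of a power]
= x⁻³·y³⁵·z⁻⁵⁰    [quotient of powers; product of powers]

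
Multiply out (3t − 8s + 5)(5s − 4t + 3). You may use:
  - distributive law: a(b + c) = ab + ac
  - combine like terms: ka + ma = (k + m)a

(3t − 8s + 5)(5s − 4t + 3)
= 15st − 12t² + 9t − 40s² + 32st − 24s + 25s − 20t + 15    [distributive law]
= 47st − 12t² − 11t − 40s² + s + 15    [combine like terms]

47st − 12t² − 11t − 40s² + s + 15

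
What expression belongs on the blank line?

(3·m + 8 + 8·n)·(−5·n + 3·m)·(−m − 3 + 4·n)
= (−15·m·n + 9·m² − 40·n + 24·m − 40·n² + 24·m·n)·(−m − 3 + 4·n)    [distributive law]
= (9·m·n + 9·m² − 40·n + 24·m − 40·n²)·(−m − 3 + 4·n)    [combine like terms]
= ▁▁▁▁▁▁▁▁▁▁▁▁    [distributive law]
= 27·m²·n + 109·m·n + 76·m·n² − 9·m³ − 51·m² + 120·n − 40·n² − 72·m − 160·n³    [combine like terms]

Applying distributive law to the line above:

−9·m²·n − 27·m·n + 36·m·n² − 9·m³ − 27·m² + 36·m²·n + 40·m·n + 120·n − 160·n² − 24·m² − 72·m + 96·m·n + 40·m·n² + 120·n² − 160·n³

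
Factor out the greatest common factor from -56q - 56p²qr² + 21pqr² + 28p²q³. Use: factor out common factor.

-56q - 56p²qr² + 21pqr² + 28p²q³
= 7(-8q - 8p²qr² + 3pqr² + 4p²q³)    [factor out 7]
= 7q(-8 - 8p²r² + 3pr² + 4p²q²)    [factor out q]

7q(-8 - 8p²r² + 3pr² + 4p²q²)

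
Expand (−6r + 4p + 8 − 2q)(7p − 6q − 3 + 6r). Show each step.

−18pr + 24qr + 66r − 36r² + 28p² − 38pq + 44p − 42q − 24 + 12q²

(−6r + 4p + 8 − 2q)(7p − 6q − 3 + 6r)
= −42pr + 36qr + 18r − 36r² + 28p² − 24pq − 12p + 24pr + 56p − 48q − 24 + 48r − 14pq + 12q² + 6q − 12qr    [distributive law]
= −18pr + 24qr + 66r − 36r² + 28p² − 38pq + 44p − 42q − 24 + 12q²    [combine like terms]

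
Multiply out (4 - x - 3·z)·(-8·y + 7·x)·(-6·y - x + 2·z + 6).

(4 - x - 3·z)·(-8·y + 7·x)·(-6·y - x + 2·z + 6)
= (-32·y + 28·x + 8·x·y - 7·x^2 + 24·y·z - 21·x·z)·(-6·y - x + 2·z + 6)    [distributive law]
= 192·y^2 + 32·x·y - 64·y·z - 192·y - 168·x·y - 28·x^2 + 56·x·z + 168·x - 48·x·y^2 - 8·x^2·y + 16·x·y·z + 48·x·y + 42·x^2·y + 7·x^3 - 14·x^2·z - 42·x^2 - 144·y^2·z - 24·x·y·z + 48·y·z^2 + 144·y·z + 126·x·y·z + 21·x^2·z - 42·x·z^2 - 126·x·z    [distributive law]
= 192·y^2 - 88·x·y + 80·y·z - 192·y - 70·x^2 - 70·x·z + 168·x - 48·x·y^2 + 34·x^2·y + 118·x·y·z + 7·x^3 + 7·x^2·z - 144·y^2·z + 48·y·z^2 - 42·x·z^2    [combine like terms]

192·y^2 - 88·x·y + 80·y·z - 192·y - 70·x^2 - 70·x·z + 168·x - 48·x·y^2 + 34·x^2·y + 118·x·y·z + 7·x^3 + 7·x^2·z - 144·y^2·z + 48·y·z^2 - 42·x·z^2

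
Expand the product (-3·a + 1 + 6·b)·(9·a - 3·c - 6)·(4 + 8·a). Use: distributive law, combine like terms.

(-3·a + 1 + 6·b)·(9·a - 3·c - 6)·(4 + 8·a)
= (-27·a^2 + 9·a·c + 18·a + 9·a - 3·c - 6 + 54·a·b - 18·b·c - 36·b)·(4 + 8·a)    [distributive law]
= (-27·a^2 + 9·a·c + 27·a - 3·c - 6 + 54·a·b - 18·b·c - 36·b)·(4 + 8·a)    [combine like terms]
= -108·a^2 - 216·a^3 + 36·a·c + 72·a^2·c + 108·a + 216·a^2 - 12·c - 24·a·c - 24 - 48·a + 216·a·b + 432·a^2·b - 72·b·c - 144·a·b·c - 144·b - 288·a·b    [distributive law]
= 108·a^2 - 216·a^3 + 12·a·c + 72·a^2·c + 60·a - 12·c - 24 - 72·a·b + 432·a^2·b - 72·b·c - 144·a·b·c - 144·b    [combine like terms]

108·a^2 - 216·a^3 + 12·a·c + 72·a^2·c + 60·a - 12·c - 24 - 72·a·b + 432·a^2·b - 72·b·c - 144·a·b·c - 144·b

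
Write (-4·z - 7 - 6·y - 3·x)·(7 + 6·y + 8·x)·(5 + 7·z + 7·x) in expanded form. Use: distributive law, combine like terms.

-483·z - 196·z² - 895·x·z - 708·y·z - 168·y·z² - 630·x·y·z - 224·x·z² - 392·x²·z - 245 - 728·x - 420·y - 918·x·y - 659·x² - 180·y² - 252·y²·z - 252·x·y² - 462·x²·y - 168·x³

(-4·z - 7 - 6·y - 3·x)·(7 + 6·y + 8·x)·(5 + 7·z + 7·x)
= (-28·z - 24·y·z - 32·x·z - 49 - 42·y - 56·x - 42·y - 36·y² - 48·x·y - 21·x - 18·x·y - 24·x²)·(5 + 7·z + 7·x)    [distributive law]
= (-28·z - 24·y·z - 32·x·z - 49 - 84·y - 77·x - 36·y² - 66·x·y - 24·x²)·(5 + 7·z + 7·x)    [combine like terms]
= -140·z - 196·z² - 196·x·z - 120·y·z - 168·y·z² - 168·x·y·z - 160·x·z - 224·x·z² - 224·x²·z - 245 - 343·z - 343·x - 420·y - 588·y·z - 588·x·y - 385·x - 539·x·z - 539·x² - 180·y² - 252·y²·z - 252·x·y² - 330·x·y - 462·x·y·z - 462·x²·y - 120·x² - 168·x²·z - 168·x³    [distributive law]
= -483·z - 196·z² - 895·x·z - 708·y·z - 168·y·z² - 630·x·y·z - 224·x·z² - 392·x²·z - 245 - 728·x - 420·y - 918·x·y - 659·x² - 180·y² - 252·y²·z - 252·x·y² - 462·x²·y - 168·x³    [combine like terms]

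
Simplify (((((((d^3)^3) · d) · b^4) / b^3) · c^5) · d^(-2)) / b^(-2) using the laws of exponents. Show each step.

b^3c^5d^8

(((((((d^3)^3) · d) · b^4) / b^3) · c^5) · d^(-2)) / b^(-2)
= (((((d^9 · d) · b^4) / b^3) · c^5) · d^(-2)) / b^(-2)    [power of a power]
= ((((d^10 · b^4) / b^3) · c^5) · d^(-2)) / b^(-2)    [product of powers]
= b^3c^5d^8    [quotient of powers; product of powers]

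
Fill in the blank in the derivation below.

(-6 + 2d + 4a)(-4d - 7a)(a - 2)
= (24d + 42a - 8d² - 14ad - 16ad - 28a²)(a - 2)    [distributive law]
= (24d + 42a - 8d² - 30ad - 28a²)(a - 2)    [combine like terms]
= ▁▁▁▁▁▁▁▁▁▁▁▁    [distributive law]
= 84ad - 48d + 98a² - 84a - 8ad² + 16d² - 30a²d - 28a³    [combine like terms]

By distributive law:

24ad - 48d + 42a² - 84a - 8ad² + 16d² - 30a²d + 60ad - 28a³ + 56a²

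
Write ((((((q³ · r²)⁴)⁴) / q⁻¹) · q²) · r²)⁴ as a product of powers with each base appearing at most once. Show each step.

q²⁰⁴r¹³⁶

((((((q³ · r²)⁴)⁴) / q⁻¹) · q²) · r²)⁴
= ((((((q³ · r²)⁴)⁴) / q⁻¹) · q²)⁴) · ((r²)⁴)    [power of a product]
= ((((((q³ · r²)⁴)⁴) / q⁻¹)⁴) · ((q²)⁴)) · ((r²)⁴)    [power of a product]
= ((((((q³ · r²)⁴)⁴)⁴) / ((q⁻¹)⁴)) · ((q²)⁴)) · ((r²)⁴)    [power of a quotient]
= (((((q³ · r²)⁴)¹⁶) / ((q⁻¹)⁴)) · ((q²)⁴)) · ((r²)⁴)    [power of a power]
= ((((q³ · r²)⁶⁴) / ((q⁻¹)⁴)) · ((q²)⁴)) · ((r²)⁴)    [power of a power]
= (((((q³)⁶⁴) · ((r²)⁶⁴)) / ((q⁻¹)⁴)) · ((q²)⁴)) · ((r²)⁴)    [power of a product]
= (((q¹⁹² · ((r²)⁶⁴)) / ((q⁻¹)⁴)) · ((q²)⁴)) · ((r²)⁴)    [power of a power]
= (((q¹⁹² · r¹²⁸) / ((q⁻¹)⁴)) · ((q²)⁴)) · ((r²)⁴)    [power of a power]
= (((q¹⁹² · r¹²⁸) / q⁻⁴) · ((q²)⁴)) · ((r²)⁴)    [power of a power]
= (((q¹⁹² · r¹²⁸) / q⁻⁴) · q⁸) · ((r²)⁴)    [power of a power]
= (((q¹⁹² · r¹²⁸) / q⁻⁴) · q⁸) · r⁸    [power of a power]
= q²⁰⁴r¹³⁶    [quotient of powers; product of powers]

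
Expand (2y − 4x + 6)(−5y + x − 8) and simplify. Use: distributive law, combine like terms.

−10y^2 + 22xy − 46y − 4x^2 + 38x − 48

(2y − 4x + 6)(−5y + x − 8)
= −10y^2 + 2xy − 16y + 20xy − 4x^2 + 32x − 30y + 6x − 48    [distributive law]
= −10y^2 + 22xy − 46y − 4x^2 + 38x − 48    [combine like terms]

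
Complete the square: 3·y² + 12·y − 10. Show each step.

3(y + 2)² − 22

3·y² + 12·y − 10
= 3(y² + 4·y) − 10    [factor out 3 from the y-terms]
= 3(y² + 4·y + 4 − 4) − 10    [add and subtract 4 inside the bracket]
= 3(y + 2)² − 12 − 10    [perfect-square identity]
= 3(y + 2)² − 22    [combine constants]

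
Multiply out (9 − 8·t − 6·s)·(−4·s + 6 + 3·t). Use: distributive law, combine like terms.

−72·s + 54 − 21·t + 14·s·t − 24·t^2 + 24·s^2

(9 − 8·t − 6·s)·(−4·s + 6 + 3·t)
= −36·s + 54 + 27·t + 32·s·t − 48·t − 24·t^2 + 24·s^2 − 36·s − 18·s·t    [distributive law]
= −72·s + 54 − 21·t + 14·s·t − 24·t^2 + 24·s^2    [combine like terms]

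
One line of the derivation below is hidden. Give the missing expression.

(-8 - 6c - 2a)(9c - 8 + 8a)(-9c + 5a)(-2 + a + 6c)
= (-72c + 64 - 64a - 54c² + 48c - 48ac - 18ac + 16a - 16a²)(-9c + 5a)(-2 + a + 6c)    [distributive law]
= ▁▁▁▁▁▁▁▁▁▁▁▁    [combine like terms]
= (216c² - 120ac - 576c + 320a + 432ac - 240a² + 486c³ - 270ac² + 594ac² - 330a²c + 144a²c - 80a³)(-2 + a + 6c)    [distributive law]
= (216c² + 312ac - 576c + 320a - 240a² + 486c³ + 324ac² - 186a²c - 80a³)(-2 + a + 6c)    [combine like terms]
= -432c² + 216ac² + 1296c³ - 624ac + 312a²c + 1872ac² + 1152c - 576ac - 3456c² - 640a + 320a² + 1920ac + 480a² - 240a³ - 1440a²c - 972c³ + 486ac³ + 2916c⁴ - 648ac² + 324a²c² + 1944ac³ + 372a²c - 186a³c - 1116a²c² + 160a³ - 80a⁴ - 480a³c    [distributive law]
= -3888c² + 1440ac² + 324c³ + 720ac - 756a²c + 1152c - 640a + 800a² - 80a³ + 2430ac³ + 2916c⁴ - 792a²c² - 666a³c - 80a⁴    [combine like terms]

Applying combine like terms to the line above:

(-24c + 64 - 48a - 54c² - 66ac - 16a²)(-9c + 5a)(-2 + a + 6c)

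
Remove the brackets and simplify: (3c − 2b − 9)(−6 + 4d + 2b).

(3c − 2b − 9)(−6 + 4d + 2b)
= −18c + 12cd + 6bc + 12b − 8bd − 4b^2 + 54 − 36d − 18b    [distributive law]
= −18c + 12cd + 6bc − 6b − 8bd − 4b^2 + 54 − 36d    [combine like terms]

−18c + 12cd + 6bc − 6b − 8bd − 4b^2 + 54 − 36d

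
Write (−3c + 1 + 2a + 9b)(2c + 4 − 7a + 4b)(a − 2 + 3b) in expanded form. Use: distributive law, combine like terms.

(−3c + 1 + 2a + 9b)(2c + 4 − 7a + 4b)(a − 2 + 3b)
= (−6c^2 − 12c + 21ac − 12bc + 2c + 4 − 7a + 4b + 4ac + 8a − 14a^2 + 8ab + 18bc + 36b − 63ab + 36b^2)(a − 2 + 3b)    [distributive law]
= (−6c^2 − 10c + 25ac + 6bc + 4 + a + 40b − 14a^2 − 55ab + 36b^2)(a − 2 + 3b)    [combine like terms]
= −6ac^2 + 12c^2 − 18bc^2 − 10ac + 20c − 30bc + 25a^2c − 50ac + 75abc + 6abc − 12bc + 18b^2c + 4a − 8 + 12b + a^2 − 2a + 3ab + 40ab − 80b + 120b^2 − 14a^3 + 28a^2 − 42a^2b − 55a^2b + 110ab − 165ab^2 + 36ab^2 − 72b^2 + 108b^3    [distributive law]
= −6ac^2 + 12c^2 − 18bc^2 − 60ac + 20c − 42bc + 25a^2c + 81abc + 18b^2c + 2a − 8 − 68b + 29a^2 + 153ab + 48b^2 − 14a^3 − 97a^2b − 129ab^2 + 108b^3    [combine like terms]

−6ac^2 + 12c^2 − 18bc^2 − 60ac + 20c − 42bc + 25a^2c + 81abc + 18b^2c + 2a − 8 − 68b + 29a^2 + 153ab + 48b^2 − 14a^3 − 97a^2b − 129ab^2 + 108b^3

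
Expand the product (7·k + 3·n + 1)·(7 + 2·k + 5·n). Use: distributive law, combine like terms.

51·k + 14·k² + 41·k·n + 26·n + 15·n² + 7

(7·k + 3·n + 1)·(7 + 2·k + 5·n)
= 49·k + 14·k² + 35·k·n + 21·n + 6·k·n + 15·n² + 7 + 2·k + 5·n    [distributive law]
= 51·k + 14·k² + 41·k·n + 26·n + 15·n² + 7    [combine like terms]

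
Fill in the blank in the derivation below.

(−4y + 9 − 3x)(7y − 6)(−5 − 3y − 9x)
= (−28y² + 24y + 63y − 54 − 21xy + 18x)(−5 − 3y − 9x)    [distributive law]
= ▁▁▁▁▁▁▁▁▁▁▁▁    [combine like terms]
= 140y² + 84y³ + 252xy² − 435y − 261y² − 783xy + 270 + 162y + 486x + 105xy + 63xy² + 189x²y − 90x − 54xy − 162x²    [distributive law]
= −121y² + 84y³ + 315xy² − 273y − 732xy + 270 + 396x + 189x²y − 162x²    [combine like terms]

After combine like terms, the bracketed line is:

(−28y² + 87y − 54 − 21xy + 18x)(−5 − 3y − 9x)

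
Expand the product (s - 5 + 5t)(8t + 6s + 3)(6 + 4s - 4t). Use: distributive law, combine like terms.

(s - 5 + 5t)(8t + 6s + 3)(6 + 4s - 4t)
= (8st + 6s^2 + 3s - 40t - 30s - 15 + 40t^2 + 30st + 15t)(6 + 4s - 4t)    [distributive law]
= (38st + 6s^2 - 27s - 25t - 15 + 40t^2)(6 + 4s - 4t)    [combine like terms]
= 228st + 152s^2t - 152st^2 + 36s^2 + 24s^3 - 24s^2t - 162s - 108s^2 + 108st - 150t - 100st + 100t^2 - 90 - 60s + 60t + 240t^2 + 160st^2 - 160t^3    [distributive law]
= 236st + 128s^2t + 8st^2 - 72s^2 + 24s^3 - 222s - 90t + 340t^2 - 90 - 160t^3    [combine like terms]

236st + 128s^2t + 8st^2 - 72s^2 + 24s^3 - 222s - 90t + 340t^2 - 90 - 160t^3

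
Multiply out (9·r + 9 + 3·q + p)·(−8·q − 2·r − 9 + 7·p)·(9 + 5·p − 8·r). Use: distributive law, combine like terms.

(9·r + 9 + 3·q + p)·(−8·q − 2·r − 9 + 7·p)·(9 + 5·p − 8·r)
= (−72·q·r − 18·r^2 − 81·r + 63·p·r − 72·q − 18·r − 81 + 63·p − 24·q^2 − 6·q·r − 27·q + 21·p·q − 8·p·q − 2·p·r − 9·p + 7·p^2)·(9 + 5·p − 8·r)    [distributive law]
= (−78·q·r − 18·r^2 − 99·r + 61·p·r − 99·q − 81 + 54·p − 24·q^2 + 13·p·q + 7·p^2)·(9 + 5·p − 8·r)    [combine like terms]
= −702·q·r − 390·p·q·r + 624·q·r^2 − 162·r^2 − 90·p·r^2 + 144·r^3 − 891·r − 495·p·r + 792·r^2 + 549·p·r + 305·p^2·r − 488·p·r^2 − 891·q − 495·p·q + 792·q·r − 729 − 405·p + 648·r + 486·p + 270·p^2 − 432·p·r − 216·q^2 − 120·p·q^2 + 192·q^2·r + 117·p·q + 65·p^2·q − 104·p·q·r + 63·p^2 + 35·p^3 − 56·p^2·r    [distributive law]
= 90·q·r − 494·p·q·r + 624·q·r^2 + 630·r^2 − 578·p·r^2 + 144·r^3 − 243·r − 378·p·r + 249·p^2·r − 891·q − 378·p·q − 729 + 81·p + 333·p^2 − 216·q^2 − 120·p·q^2 + 192·q^2·r + 65·p^2·q + 35·p^3    [combine like terms]

90·q·r − 494·p·q·r + 624·q·r^2 + 630·r^2 − 578·p·r^2 + 144·r^3 − 243·r − 378·p·r + 249·p^2·r − 891·q − 378·p·q − 729 + 81·p + 333·p^2 − 216·q^2 − 120·p·q^2 + 192·q^2·r + 65·p^2·q + 35·p^3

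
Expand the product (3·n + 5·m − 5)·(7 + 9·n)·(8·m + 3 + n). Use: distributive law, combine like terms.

−22·m·n − 107·n + 57·n^2 + 261·m·n^2 + 27·n^3 + 280·m^2 − 175·m + 360·m^2·n − 105

(3·n + 5·m − 5)·(7 + 9·n)·(8·m + 3 + n)
= (21·n + 27·n^2 + 35·m + 45·m·n − 35 − 45·n)·(8·m + 3 + n)    [distributive law]
= (−24·n + 27·n^2 + 35·m + 45·m·n − 35)·(8·m + 3 + n)    [combine like terms]
= −192·m·n − 72·n − 24·n^2 + 216·m·n^2 + 81·n^2 + 27·n^3 + 280·m^2 + 105·m + 35·m·n + 360·m^2·n + 135·m·n + 45·m·n^2 − 280·m − 105 − 35·n    [distributive law]
= −22·m·n − 107·n + 57·n^2 + 261·m·n^2 + 27·n^3 + 280·m^2 − 175·m + 360·m^2·n − 105    [combine like terms]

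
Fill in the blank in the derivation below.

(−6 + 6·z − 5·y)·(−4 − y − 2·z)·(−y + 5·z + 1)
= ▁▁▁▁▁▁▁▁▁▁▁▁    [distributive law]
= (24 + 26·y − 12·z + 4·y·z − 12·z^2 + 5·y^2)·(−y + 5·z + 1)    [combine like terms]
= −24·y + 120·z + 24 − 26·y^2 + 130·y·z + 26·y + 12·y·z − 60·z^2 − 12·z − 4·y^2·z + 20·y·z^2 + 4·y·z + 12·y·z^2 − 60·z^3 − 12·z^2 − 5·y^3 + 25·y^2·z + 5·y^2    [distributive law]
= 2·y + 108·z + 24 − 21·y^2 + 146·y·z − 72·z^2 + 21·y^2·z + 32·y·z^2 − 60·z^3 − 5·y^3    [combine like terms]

Applying distributive law to the line above:

(24 + 6·y + 12·z − 24·z − 6·y·z − 12·z^2 + 20·y + 5·y^2 + 10·y·z)·(−y + 5·z + 1)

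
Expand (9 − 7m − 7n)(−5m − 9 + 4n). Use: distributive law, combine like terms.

18m − 81 + 99n + 35m^2 + 7mn − 28n^2

(9 − 7m − 7n)(−5m − 9 + 4n)
= −45m − 81 + 36n + 35m^2 + 63m − 28mn + 35mn + 63n − 28n^2    [distributive law]
= 18m − 81 + 99n + 35m^2 + 7mn − 28n^2    [combine like terms]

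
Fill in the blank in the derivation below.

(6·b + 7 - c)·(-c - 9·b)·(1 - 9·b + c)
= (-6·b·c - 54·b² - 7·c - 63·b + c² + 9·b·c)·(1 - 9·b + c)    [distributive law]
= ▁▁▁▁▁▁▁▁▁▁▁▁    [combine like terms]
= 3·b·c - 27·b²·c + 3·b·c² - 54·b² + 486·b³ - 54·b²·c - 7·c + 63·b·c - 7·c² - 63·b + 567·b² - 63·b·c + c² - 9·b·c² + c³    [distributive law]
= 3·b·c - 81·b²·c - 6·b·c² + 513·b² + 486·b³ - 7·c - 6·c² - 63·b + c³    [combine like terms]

After combine like terms, the bracketed line is:

(3·b·c - 54·b² - 7·c - 63·b + c²)·(1 - 9·b + c)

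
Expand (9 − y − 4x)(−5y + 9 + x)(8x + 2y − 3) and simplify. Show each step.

−543xy − 123y^2 + 324y + 729x − 243 − 204x^2 + 78xy^2 + 10y^3 + 144x^2y − 32x^3

(9 − y − 4x)(−5y + 9 + x)(8x + 2y − 3)
= (−45y + 81 + 9x + 5y^2 − 9y − xy + 20xy − 36x − 4x^2)(8x + 2y − 3)    [distributive law]
= (−54y + 81 − 27x + 5y^2 + 19xy − 4x^2)(8x + 2y − 3)    [combine like terms]
= −432xy − 108y^2 + 162y + 648x + 162y − 243 − 216x^2 − 54xy + 81x + 40xy^2 + 10y^3 − 15y^2 + 152x^2y + 38xy^2 − 57xy − 32x^3 − 8x^2y + 12x^2    [distributive law]
= −543xy − 123y^2 + 324y + 729x − 243 − 204x^2 + 78xy^2 + 10y^3 + 144x^2y − 32x^3    [combine like terms]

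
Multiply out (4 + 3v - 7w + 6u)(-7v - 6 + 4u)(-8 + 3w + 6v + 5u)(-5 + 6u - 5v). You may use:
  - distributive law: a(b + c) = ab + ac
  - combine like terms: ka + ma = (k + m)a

(4 + 3v - 7w + 6u)(-7v - 6 + 4u)(-8 + 3w + 6v + 5u)(-5 + 6u - 5v)
= (-28v - 24 + 16u - 21v^2 - 18v + 12uv + 49vw + 42w - 28uw - 42uv - 36u + 24u^2)(-8 + 3w + 6v + 5u)(-5 + 6u - 5v)    [distributive law]
= (-46v - 24 - 20u - 21v^2 - 30uv + 49vw + 42w - 28uw + 24u^2)(-8 + 3w + 6v + 5u)(-5 + 6u - 5v)    [combine like terms]
= (368v - 138vw - 276v^2 - 230uv + 192 - 72w - 144v - 120u + 160u - 60uw - 120uv - 100u^2 + 168v^2 - 63v^2w - 126v^3 - 105uv^2 + 240uv - 90uvw - 180uv^2 - 150u^2v - 392vw + 147vw^2 + 294v^2w + 245uvw - 336w + 126w^2 + 252vw + 210uw + 224uw - 84uw^2 - 168uvw - 140u^2w - 192u^2 + 72u^2w + 144u^2v + 120u^3)(-5 + 6u - 5v)    [distributive law]
= (224v - 278vw - 108v^2 - 110uv + 192 - 408w + 40u + 374uw - 292u^2 + 231v^2w - 126v^3 - 285uv^2 - 13uvw - 6u^2v + 147vw^2 + 126w^2 - 84uw^2 - 68u^2w + 120u^3)(-5 + 6u - 5v)    [combine like terms]
= -1120v + 1344uv - 1120v^2 + 1390vw - 1668uvw + 1390v^2w + 540v^2 - 648uv^2 + 540v^3 + 550uv - 660u^2v + 550uv^2 - 960 + 1152u - 960v + 2040w - 2448uw + 2040vw - 200u + 240u^2 - 200uv - 1870uw + 2244u^2w - 1870uvw + 1460u^2 - 1752u^3 + 1460u^2v - 1155v^2w + 1386uv^2w - 1155v^3w + 630v^3 - 756uv^3 + 630v^4 + 1425uv^2 - 1710u^2v^2 + 1425uv^3 + 65uvw - 78u^2vw + 65uv^2w + 30u^2v - 36u^3v + 30u^2v^2 - 735vw^2 + 882uvw^2 - 735v^2w^2 - 630w^2 + 756uw^2 - 630vw^2 + 420uw^2 - 504u^2w^2 + 420uvw^2 + 340u^2w - 408u^3w + 340u^2vw - 600u^3 + 720u^4 - 600u^3v    [distributive law]
= -2080v + 1694uv - 580v^2 + 3430vw - 3473uvw + 235v^2w + 1327uv^2 + 1170v^3 + 830u^2v - 960 + 952u + 2040w - 4318uw + 1700u^2 + 2584u^2w - 2352u^3 + 1451uv^2w - 1155v^3w + 669uv^3 + 630v^4 - 1680u^2v^2 + 262u^2vw - 636u^3v - 1365vw^2 + 1302uvw^2 - 735v^2w^2 - 630w^2 + 1176uw^2 - 504u^2w^2 - 408u^3w + 720u^4    [combine like terms]

-2080v + 1694uv - 580v^2 + 3430vw - 3473uvw + 235v^2w + 1327uv^2 + 1170v^3 + 830u^2v - 960 + 952u + 2040w - 4318uw + 1700u^2 + 2584u^2w - 2352u^3 + 1451uv^2w - 1155v^3w + 669uv^3 + 630v^4 - 1680u^2v^2 + 262u^2vw - 636u^3v - 1365vw^2 + 1302uvw^2 - 735v^2w^2 - 630w^2 + 1176uw^2 - 504u^2w^2 - 408u^3w + 720u^4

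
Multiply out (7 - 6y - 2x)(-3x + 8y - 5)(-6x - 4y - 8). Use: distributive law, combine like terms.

(7 - 6y - 2x)(-3x + 8y - 5)(-6x - 4y - 8)
= (-21x + 56y - 35 + 18xy - 48y² + 30y + 6x² - 16xy + 10x)(-6x - 4y - 8)    [distributive law]
= (-11x + 86y - 35 + 2xy - 48y² + 6x²)(-6x - 4y - 8)    [combine like terms]
= 66x² + 44xy + 88x - 516xy - 344y² - 688y + 210x + 140y + 280 - 12x²y - 8xy² - 16xy + 288xy² + 192y³ + 384y² - 36x³ - 24x²y - 48x²    [distributive law]
= 18x² - 488xy + 298x + 40y² - 548y + 280 - 36x²y + 280xy² + 192y³ - 36x³    [combine like terms]

18x² - 488xy + 298x + 40y² - 548y + 280 - 36x²y + 280xy² + 192y³ - 36x³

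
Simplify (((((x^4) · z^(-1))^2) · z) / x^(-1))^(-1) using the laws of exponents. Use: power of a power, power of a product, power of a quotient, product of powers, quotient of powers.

(((((x^4) · z^(-1))^2) · z) / x^(-1))^(-1)
= (((((x^4) · z^(-1))^2) · z)^(-1)) / ((x^(-1))^(-1))    [power of a quotient]
= (((((x^4) · z^(-1))^2)^(-1)) · (z^(-1))) / ((x^(-1))^(-1))    [power of a product]
= ((((x^4) · z^(-1))^(-2)) · (z^(-1))) / ((x^(-1))^(-1))    [power of a power]
= ((((x^4)^(-2)) · ((z^(-1))^(-2))) · (z^(-1))) / ((x^(-1))^(-1))    [power of a product]
= (((x^(-8)) · ((z^(-1))^(-2))) · (z^(-1))) / ((x^(-1))^(-1))    [power of a power]
= ((x^(-8) · z^2) · (z^(-1))) / ((x^(-1))^(-1))    [power of a power]
= ((x^(-8) · z^2) · z^(-1)) / x    [power of a power]
= x^(-9)z    [quotient of powers; product of powers]

x^(-9)z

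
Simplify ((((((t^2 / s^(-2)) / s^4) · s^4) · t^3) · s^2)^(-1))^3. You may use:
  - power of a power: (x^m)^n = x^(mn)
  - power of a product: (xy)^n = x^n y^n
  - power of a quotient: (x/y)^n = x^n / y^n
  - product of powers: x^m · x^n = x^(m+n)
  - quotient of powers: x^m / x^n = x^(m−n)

s^(-12)t^(-15)

((((((t^2 / s^(-2)) / s^4) · s^4) · t^3) · s^2)^(-1))^3
= (((((t^2 / s^(-2)) / s^4) · s^4) · t^3) · s^2)^(-3)    [power of a power]
= (((((t^2 / s^(-2)) / s^4) · s^4) · t^3)^(-3)) · ((s^2)^(-3))    [power of a product]
= (((((t^2 / s^(-2)) / s^4) · s^4)^(-3)) · ((t^3)^(-3))) · ((s^2)^(-3))    [power of a product]
= (((((t^2 / s^(-2)) / s^4)^(-3)) · ((s^4)^(-3))) · ((t^3)^(-3))) · ((s^2)^(-3))    [power of a product]
= (((((t^2 / s^(-2))^(-3)) / ((s^4)^(-3))) · ((s^4)^(-3))) · ((t^3)^(-3))) · ((s^2)^(-3))    [power of a quotient]
= ((((((t^2)^(-3)) / ((s^(-2))^(-3))) / ((s^4)^(-3))) · ((s^4)^(-3))) · ((t^3)^(-3))) · ((s^2)^(-3))    [power of a quotient]
= ((((t^(-6) / ((s^(-2))^(-3))) / ((s^4)^(-3))) · ((s^4)^(-3))) · ((t^3)^(-3))) · ((s^2)^(-3))    [power of a power]
= ((((t^(-6) / s^6) / ((s^4)^(-3))) · ((s^4)^(-3))) · ((t^3)^(-3))) · ((s^2)^(-3))    [power of a power]
= ((((t^(-6) / s^6) / s^(-12)) · ((s^4)^(-3))) · ((t^3)^(-3))) · ((s^2)^(-3))    [power of a power]
= ((((t^(-6) / s^6) / s^(-12)) · s^(-12)) · ((t^3)^(-3))) · ((s^2)^(-3))    [power of a power]
= ((((t^(-6) / s^6) / s^(-12)) · s^(-12)) · t^(-9)) · ((s^2)^(-3))    [power of a power]
= ((((t^(-6) / s^6) / s^(-12)) · s^(-12)) · t^(-9)) · s^(-6)    [power of a power]
= s^(-12)t^(-15)    [quotient of powers; product of powers]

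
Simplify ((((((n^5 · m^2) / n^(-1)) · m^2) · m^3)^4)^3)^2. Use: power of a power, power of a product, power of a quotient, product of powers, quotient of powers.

((((((n^5 · m^2) / n^(-1)) · m^2) · m^3)^4)^3)^2
= (((((n^5 · m^2) / n^(-1)) · m^2) · m^3)^4)^6    [power of a power]
= ((((n^5 · m^2) / n^(-1)) · m^2) · m^3)^24    [power of a power]
= ((((n^5 · m^2) / n^(-1)) · m^2)^24) · ((m^3)^24)    [power of a product]
= ((((n^5 · m^2) / n^(-1))^24) · ((m^2)^24)) · ((m^3)^24)    [power of a product]
= ((((n^5 · m^2)^24) / ((n^(-1))^24)) · ((m^2)^24)) · ((m^3)^24)    [power of a quotient]
= (((((n^5)^24) · ((m^2)^24)) / ((n^(-1))^24)) · ((m^2)^24)) · ((m^3)^24)    [power of a product]
= (((n^120 · ((m^2)^24)) / ((n^(-1))^24)) · ((m^2)^24)) · ((m^3)^24)    [power of a power]
= (((n^120 · m^48) / ((n^(-1))^24)) · ((m^2)^24)) · ((m^3)^24)    [power of a power]
= (((n^120 · m^48) / n^(-24)) · ((m^2)^24)) · ((m^3)^24)    [power of a power]
= (((n^120 · m^48) / n^(-24)) · m^48) · ((m^3)^24)    [power of a power]
= (((n^120 · m^48) / n^(-24)) · m^48) · m^72    [power of a power]
= m^168n^144    [quotient of powers; product of powers]

m^168n^144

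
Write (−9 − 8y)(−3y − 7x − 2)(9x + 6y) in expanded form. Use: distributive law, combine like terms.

765xy + 258y^2 + 567x^2 + 162x + 108y + 552xy^2 + 144y^3 + 504x^2y

(−9 − 8y)(−3y − 7x − 2)(9x + 6y)
= (27y + 63x + 18 + 24y^2 + 56xy + 16y)(9x + 6y)    [distributive law]
= (43y + 63x + 18 + 24y^2 + 56xy)(9x + 6y)    [combine like terms]
= 387xy + 258y^2 + 567x^2 + 378xy + 162x + 108y + 216xy^2 + 144y^3 + 504x^2y + 336xy^2    [distributive law]
= 765xy + 258y^2 + 567x^2 + 162x + 108y + 552xy^2 + 144y^3 + 504x^2y    [combine like terms]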